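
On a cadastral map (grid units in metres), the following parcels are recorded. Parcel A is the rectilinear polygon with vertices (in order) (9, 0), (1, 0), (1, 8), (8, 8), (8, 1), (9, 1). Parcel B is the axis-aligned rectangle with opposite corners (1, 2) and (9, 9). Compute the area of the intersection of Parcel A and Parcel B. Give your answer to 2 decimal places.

42.00

The intersection is the polygon with vertices (1,8), (8,8), (8,2), (1,2).
By the shoelace formula its area is 42.00.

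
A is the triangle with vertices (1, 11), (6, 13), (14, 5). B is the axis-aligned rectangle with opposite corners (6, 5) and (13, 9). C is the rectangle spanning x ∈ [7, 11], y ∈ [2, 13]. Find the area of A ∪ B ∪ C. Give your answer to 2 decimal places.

70.54

By inclusion–exclusion:
Individual areas: |A| = 28, |B| = 28, |C| = 44.
|A∩B| = 8.9615.
|A∩C| = 10.7692.
|B∩C|: x∈[7,11], y∈[5,9] → 4·4 = 16.
|A∩B∩C| = 6.2692.
|A ∪ B ∪ C| = 100 − 35.7308 + 6.2692 = 70.54.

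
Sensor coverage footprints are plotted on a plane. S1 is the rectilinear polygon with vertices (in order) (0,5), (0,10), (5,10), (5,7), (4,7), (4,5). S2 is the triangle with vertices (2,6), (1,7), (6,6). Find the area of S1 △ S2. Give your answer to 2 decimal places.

21.80

|S1| = 23, |S2| = 2, |S1∩S2| = 1.6.
|S1 △ S2| = |S1| + |S2| − 2·|S1∩S2| = 23 + 2 − 3.2 = 21.80.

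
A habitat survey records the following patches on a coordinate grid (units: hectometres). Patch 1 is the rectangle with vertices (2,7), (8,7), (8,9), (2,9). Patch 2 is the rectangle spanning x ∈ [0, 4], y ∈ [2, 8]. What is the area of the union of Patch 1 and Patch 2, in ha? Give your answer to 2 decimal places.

34.00

By inclusion–exclusion:
Individual areas: |Patch 1| = 12, |Patch 2| = 24.
|Patch 1∩Patch 2|: x∈[2,4], y∈[7,8] → 2·1 = 2.
|Patch 1 ∪ Patch 2| = 36 − 2 = 34.00.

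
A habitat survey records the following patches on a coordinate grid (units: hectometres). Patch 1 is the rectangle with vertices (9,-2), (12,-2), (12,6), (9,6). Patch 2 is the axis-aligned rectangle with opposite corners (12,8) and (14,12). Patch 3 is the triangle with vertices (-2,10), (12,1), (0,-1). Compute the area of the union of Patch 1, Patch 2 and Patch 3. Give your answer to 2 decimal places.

By inclusion–exclusion:
Individual areas: |Patch 1| = 24, |Patch 2| = 8, |Patch 3| = 68.
|Patch 1∩Patch 2| = 0 (no overlap).
|Patch 1∩Patch 3| = 3.6429.
|Patch 2∩Patch 3| = 0.
|Patch 1∩Patch 2∩Patch 3| = 0.
|Patch 1 ∪ Patch 2 ∪ Patch 3| = 100 − 3.6429 + 0 = 96.36.

96.36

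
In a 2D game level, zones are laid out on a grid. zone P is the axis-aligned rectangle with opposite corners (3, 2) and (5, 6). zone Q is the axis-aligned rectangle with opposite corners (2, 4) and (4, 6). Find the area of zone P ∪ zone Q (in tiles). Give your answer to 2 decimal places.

By inclusion–exclusion:
Individual areas: |zone P| = 8, |zone Q| = 4.
|zone P∩zone Q|: x∈[3,4], y∈[4,6] → 1·2 = 2.
|zone P ∪ zone Q| = 12 − 2 = 10.00.

10.00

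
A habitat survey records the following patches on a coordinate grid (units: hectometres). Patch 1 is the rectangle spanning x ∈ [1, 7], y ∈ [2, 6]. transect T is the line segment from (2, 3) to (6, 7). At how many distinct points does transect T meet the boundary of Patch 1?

The segment meets the boundary at (5,6).

1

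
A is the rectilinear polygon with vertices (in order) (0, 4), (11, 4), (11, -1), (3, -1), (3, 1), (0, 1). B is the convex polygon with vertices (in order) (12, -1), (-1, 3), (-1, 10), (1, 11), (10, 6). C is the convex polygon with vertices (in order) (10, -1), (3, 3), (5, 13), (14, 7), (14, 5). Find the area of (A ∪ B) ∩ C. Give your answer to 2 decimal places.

49.56

The region (A ∪ B) ∩ C is the polygon with vertices (11,2.5), (11.4,1.1), (10,-1), (3,3), (4.24,9.2), (10,6), (10.571,4), (11,4).
By the shoelace formula its area is 49.56.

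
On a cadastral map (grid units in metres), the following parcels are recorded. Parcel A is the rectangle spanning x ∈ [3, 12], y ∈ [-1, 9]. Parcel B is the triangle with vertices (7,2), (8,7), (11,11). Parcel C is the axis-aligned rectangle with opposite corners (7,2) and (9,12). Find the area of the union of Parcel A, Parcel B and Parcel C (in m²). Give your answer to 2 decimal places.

96.61

By inclusion–exclusion:
Individual areas: |Parcel A| = 90, |Parcel B| = 5.5, |Parcel C| = 20.
|Parcel A∩Parcel B| = 4.8889.
|Parcel A∩Parcel C|: x∈[7,9], y∈[2,9] → 2·7 = 14.
|Parcel B∩Parcel C| = 3.6667.
|Parcel A∩Parcel B∩Parcel C| = 3.6667.
|Parcel A ∪ Parcel B ∪ Parcel C| = 115.5 − 22.5556 + 3.6667 = 96.61.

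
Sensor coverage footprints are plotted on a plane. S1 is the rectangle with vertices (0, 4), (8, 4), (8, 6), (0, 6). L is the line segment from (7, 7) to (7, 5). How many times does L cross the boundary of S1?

The segment meets the boundary at (7,6).

1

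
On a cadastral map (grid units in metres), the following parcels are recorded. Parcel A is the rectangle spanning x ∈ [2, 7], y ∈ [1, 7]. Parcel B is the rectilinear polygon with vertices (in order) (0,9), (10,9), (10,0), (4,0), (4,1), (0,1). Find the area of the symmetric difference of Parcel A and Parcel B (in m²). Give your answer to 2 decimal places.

|Parcel A| = 30, |Parcel B| = 86, |Parcel A∩Parcel B| = 30.
|Parcel A △ Parcel B| = |Parcel A| + |Parcel B| − 2·|Parcel A∩Parcel B| = 30 + 86 − 60 = 56.00.

56.00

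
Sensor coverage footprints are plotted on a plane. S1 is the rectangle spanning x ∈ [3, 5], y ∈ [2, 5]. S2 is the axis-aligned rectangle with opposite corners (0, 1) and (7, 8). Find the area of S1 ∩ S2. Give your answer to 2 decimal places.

6.00

|S1∩S2|: x∈[3,5], y∈[2,5] → 2·3 = 6.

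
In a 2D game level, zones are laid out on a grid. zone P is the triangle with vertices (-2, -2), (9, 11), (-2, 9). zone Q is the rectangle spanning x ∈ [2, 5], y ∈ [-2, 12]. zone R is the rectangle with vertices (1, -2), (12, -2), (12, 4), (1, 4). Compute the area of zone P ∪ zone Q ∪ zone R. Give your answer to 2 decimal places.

By inclusion–exclusion:
Individual areas: |zone P| = 60.5, |zone Q| = 42, |zone R| = 66.
|zone P∩zone Q| = 16.5.
|zone P∩zone R| = 2.549.
|zone Q∩zone R|: x∈[2,5], y∈[-2,4] → 3·6 = 18.
|zone P∩zone Q∩zone R| = 0.6853.
|zone P ∪ zone Q ∪ zone R| = 168.5 − 37.049 + 0.6853 = 132.14.

132.14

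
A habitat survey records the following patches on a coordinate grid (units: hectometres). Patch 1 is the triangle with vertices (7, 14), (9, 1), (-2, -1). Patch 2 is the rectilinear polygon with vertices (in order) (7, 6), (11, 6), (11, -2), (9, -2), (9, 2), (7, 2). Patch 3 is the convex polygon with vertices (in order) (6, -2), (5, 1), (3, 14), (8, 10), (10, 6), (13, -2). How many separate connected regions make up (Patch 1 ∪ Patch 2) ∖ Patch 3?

(Patch 1 ∪ Patch 2) ∖ Patch 3 splits into 3 disjoint pieces (area 1.3333, area 30.7408, area 2.9739).

3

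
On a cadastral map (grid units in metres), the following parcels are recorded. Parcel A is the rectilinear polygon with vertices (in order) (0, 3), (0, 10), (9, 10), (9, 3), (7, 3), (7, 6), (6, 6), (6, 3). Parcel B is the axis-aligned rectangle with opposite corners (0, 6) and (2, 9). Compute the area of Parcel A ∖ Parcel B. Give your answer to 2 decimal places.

54.00

|Parcel A| = 60, |Parcel A∩Parcel B| = 6.
|Parcel A ∖ Parcel B| = |Parcel A| − |Parcel A∩Parcel B| = 60 − 6 = 54.00.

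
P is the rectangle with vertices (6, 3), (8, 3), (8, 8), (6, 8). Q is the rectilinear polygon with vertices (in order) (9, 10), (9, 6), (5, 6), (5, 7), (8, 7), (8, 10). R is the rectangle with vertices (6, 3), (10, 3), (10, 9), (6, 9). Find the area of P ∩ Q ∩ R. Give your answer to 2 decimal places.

2.00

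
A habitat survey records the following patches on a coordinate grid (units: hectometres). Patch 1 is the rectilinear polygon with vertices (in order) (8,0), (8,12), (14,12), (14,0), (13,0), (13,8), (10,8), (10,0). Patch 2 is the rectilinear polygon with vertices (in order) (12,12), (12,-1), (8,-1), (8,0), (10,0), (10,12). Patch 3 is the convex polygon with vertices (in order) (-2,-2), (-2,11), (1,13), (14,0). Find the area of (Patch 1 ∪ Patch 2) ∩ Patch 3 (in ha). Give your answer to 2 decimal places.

18.50

|Patch 1 ∪ Patch 2| = 68.
|(Patch 1 ∪ Patch 2) ∩ Patch 3| = 18.50.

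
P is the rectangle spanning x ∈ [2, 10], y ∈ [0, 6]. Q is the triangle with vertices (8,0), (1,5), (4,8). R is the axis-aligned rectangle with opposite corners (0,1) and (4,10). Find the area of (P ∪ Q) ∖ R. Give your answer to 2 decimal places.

|P ∪ Q| = 51.8571.
|(P ∪ Q) ∩ R| = 12.8571.
|(P ∪ Q) ∖ R| = 51.8571 − 12.8571 = 39.00.

39.00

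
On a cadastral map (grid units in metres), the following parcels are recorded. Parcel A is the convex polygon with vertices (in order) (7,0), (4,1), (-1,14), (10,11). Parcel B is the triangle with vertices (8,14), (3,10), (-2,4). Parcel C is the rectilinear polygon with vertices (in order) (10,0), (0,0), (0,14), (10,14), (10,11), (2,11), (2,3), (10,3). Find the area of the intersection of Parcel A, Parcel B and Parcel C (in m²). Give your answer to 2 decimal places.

1.12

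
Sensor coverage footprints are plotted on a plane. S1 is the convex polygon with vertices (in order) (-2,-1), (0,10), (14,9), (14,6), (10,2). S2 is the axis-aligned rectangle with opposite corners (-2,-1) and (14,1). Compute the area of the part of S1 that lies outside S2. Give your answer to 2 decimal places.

|S1| = 120, |S1∩S2| = 7.6364.
|S1 ∖ S2| = |S1| − |S1∩S2| = 120 − 7.6364 = 112.36.

112.36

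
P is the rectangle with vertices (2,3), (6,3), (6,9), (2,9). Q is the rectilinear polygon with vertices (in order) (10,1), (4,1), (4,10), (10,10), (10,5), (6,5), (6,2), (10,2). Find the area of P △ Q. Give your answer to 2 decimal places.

|P| = 24, |Q| = 42, |P∩Q| = 12.
|P △ Q| = |P| + |Q| − 2·|P∩Q| = 24 + 42 − 24 = 42.00.

42.00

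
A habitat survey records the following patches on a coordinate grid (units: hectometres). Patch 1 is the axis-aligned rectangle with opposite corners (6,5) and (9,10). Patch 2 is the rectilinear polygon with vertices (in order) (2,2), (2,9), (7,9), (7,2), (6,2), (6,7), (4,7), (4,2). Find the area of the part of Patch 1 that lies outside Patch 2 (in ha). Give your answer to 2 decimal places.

11.00

|Patch 1| = 15, |Patch 1∩Patch 2| = 4.
|Patch 1 ∖ Patch 2| = |Patch 1| − |Patch 1∩Patch 2| = 15 − 4 = 11.00.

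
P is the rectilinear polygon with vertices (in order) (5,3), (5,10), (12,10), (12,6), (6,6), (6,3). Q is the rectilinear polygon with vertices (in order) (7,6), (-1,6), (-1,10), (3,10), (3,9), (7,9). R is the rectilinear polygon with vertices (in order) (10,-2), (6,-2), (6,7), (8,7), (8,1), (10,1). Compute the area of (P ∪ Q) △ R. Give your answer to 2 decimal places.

|P ∪ Q| = 53.
|(P ∪ Q) ∩ R| = 2.
|(P ∪ Q) △ R| = 53 + 24 − 4 = 73.00.

73.00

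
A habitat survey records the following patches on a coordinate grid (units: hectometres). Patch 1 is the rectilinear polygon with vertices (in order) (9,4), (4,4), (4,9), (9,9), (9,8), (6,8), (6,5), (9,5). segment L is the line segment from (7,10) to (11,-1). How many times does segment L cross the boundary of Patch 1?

The segment meets the boundary at (8.818,5), (9,4.5), (7.727,8), (7.364,9).

4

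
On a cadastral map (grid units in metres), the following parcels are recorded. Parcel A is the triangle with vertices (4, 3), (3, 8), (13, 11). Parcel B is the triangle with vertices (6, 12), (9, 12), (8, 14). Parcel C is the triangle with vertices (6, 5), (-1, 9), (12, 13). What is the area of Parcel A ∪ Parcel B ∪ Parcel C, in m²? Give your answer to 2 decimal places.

54.54

By inclusion–exclusion:
Individual areas: |Parcel A| = 26.5, |Parcel B| = 3, |Parcel C| = 40.
|Parcel A∩Parcel B| = 0.
|Parcel A∩Parcel C| = 14.9516.
|Parcel B∩Parcel C| = 0.0083.
|Parcel A∩Parcel B∩Parcel C| = 0.
|Parcel A ∪ Parcel B ∪ Parcel C| = 69.5 − 14.9599 + 0 = 54.54.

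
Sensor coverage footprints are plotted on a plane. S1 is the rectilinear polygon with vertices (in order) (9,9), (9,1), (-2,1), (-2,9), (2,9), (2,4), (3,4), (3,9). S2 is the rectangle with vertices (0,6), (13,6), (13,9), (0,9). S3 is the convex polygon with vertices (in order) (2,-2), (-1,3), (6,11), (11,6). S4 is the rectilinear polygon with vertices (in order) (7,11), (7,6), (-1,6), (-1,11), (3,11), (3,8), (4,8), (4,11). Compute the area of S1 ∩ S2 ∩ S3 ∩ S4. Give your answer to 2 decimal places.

10.96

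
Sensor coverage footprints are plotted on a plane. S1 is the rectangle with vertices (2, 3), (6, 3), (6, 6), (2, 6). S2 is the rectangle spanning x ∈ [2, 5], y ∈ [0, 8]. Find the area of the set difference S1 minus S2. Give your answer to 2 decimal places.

|S1∩S2|: x∈[2,5], y∈[3,6] → 3·3 = 9.
|S1| = 12.
|S1 ∖ S2| = |S1| − |S1∩S2| = 12 − 9 = 3.00.

3.00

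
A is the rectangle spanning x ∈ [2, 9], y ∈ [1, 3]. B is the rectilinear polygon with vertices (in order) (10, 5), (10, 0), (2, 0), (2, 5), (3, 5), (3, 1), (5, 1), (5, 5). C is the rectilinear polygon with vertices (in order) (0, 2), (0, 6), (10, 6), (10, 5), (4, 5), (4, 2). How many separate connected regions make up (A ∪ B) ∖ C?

1

(A ∪ B) ∖ C is a single connected region.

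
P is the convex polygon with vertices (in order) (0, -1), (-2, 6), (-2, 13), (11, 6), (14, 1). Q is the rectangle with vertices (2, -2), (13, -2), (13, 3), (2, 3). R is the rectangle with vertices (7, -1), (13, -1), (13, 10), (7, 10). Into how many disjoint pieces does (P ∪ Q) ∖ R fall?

2

(P ∪ Q) ∖ R splits into 2 disjoint pieces (area 107.9066, area 0.9048).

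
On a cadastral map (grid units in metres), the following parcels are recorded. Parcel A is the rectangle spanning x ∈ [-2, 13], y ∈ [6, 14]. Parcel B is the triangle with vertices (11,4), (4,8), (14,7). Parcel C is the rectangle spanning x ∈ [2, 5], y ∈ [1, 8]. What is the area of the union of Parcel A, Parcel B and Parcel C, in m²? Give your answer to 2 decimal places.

141.05

By inclusion–exclusion:
Individual areas: |Parcel A| = 120, |Parcel B| = 16.5, |Parcel C| = 21.
|Parcel A∩Parcel B| = 10.45.
|Parcel A∩Parcel C|: x∈[2,5], y∈[6,8] → 3·2 = 6.
|Parcel B∩Parcel C| = 0.2357.
|Parcel A∩Parcel B∩Parcel C| = 0.2357.
|Parcel A ∪ Parcel B ∪ Parcel C| = 157.5 − 16.6857 + 0.2357 = 141.05.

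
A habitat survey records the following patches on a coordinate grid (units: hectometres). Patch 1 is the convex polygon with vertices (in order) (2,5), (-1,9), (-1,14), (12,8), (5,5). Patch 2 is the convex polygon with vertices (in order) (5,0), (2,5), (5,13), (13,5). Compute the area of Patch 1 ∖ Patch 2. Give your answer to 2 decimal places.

|Patch 1| = 61.5, |Patch 1∩Patch 2| = 30.9931.
|Patch 1 ∖ Patch 2| = |Patch 1| − |Patch 1∩Patch 2| = 61.5 − 30.9931 = 30.51.

30.51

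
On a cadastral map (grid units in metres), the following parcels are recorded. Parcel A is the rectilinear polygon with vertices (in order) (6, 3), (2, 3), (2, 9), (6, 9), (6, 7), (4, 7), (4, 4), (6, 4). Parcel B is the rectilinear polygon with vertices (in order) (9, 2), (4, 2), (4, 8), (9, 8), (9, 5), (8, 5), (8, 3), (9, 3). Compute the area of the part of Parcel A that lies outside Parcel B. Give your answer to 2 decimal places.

|Parcel A| = 18, |Parcel A∩Parcel B| = 4.
|Parcel A ∖ Parcel B| = |Parcel A| − |Parcel A∩Parcel B| = 18 − 4 = 14.00.

14.00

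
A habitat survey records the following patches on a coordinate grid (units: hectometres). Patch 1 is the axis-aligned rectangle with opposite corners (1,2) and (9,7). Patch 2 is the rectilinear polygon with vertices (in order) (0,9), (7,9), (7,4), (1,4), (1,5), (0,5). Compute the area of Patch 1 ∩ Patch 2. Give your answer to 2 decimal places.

18.00

The intersection is the polygon with vertices (1,7), (7,7), (7,4), (1,4), (1,5).
By the shoelace formula its area is 18.00.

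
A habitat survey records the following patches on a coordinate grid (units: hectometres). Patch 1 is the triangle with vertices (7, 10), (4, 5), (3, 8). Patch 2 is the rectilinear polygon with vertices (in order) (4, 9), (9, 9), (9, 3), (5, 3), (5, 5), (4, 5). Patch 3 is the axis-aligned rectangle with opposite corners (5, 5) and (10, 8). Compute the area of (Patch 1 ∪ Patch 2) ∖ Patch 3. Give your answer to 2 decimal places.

18.45

|Patch 1 ∪ Patch 2| = 30.45.
|(Patch 1 ∪ Patch 2) ∩ Patch 3| = 12.
|(Patch 1 ∪ Patch 2) ∖ Patch 3| = 30.45 − 12 = 18.45.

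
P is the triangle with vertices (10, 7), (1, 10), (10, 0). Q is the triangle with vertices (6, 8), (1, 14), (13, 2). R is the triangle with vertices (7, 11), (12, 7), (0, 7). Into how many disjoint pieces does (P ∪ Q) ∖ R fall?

3

(P ∪ Q) ∖ R splits into 3 disjoint pieces (area 22.6929, area 1.5067, area 1.4846).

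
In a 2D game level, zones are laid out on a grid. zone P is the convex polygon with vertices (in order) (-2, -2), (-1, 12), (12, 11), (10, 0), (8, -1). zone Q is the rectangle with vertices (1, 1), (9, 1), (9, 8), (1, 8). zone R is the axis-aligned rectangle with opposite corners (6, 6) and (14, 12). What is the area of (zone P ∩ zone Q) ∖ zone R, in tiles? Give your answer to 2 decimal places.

50.00

|zone P ∩ zone Q| = 56.
|(zone P ∩ zone Q) ∩ zone R| = 6.
|(zone P ∩ zone Q) ∖ zone R| = 56 − 6 = 50.00.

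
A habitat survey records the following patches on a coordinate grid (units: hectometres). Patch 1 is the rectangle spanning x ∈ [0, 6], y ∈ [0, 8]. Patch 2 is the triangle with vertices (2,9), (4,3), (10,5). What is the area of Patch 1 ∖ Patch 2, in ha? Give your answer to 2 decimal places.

|Patch 1| = 48, |Patch 1∩Patch 2| = 12.5.
|Patch 1 ∖ Patch 2| = |Patch 1| − |Patch 1∩Patch 2| = 48 − 12.5 = 35.50.

35.50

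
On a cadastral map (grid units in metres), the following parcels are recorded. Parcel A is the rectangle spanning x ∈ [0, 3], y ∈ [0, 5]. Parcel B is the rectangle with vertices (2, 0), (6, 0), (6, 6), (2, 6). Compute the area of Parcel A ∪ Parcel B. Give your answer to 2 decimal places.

By inclusion–exclusion:
Individual areas: |Parcel A| = 15, |Parcel B| = 24.
|Parcel A∩Parcel B|: x∈[2,3], y∈[0,5] → 1·5 = 5.
|Parcel A ∪ Parcel B| = 39 − 5 = 34.00.

34.00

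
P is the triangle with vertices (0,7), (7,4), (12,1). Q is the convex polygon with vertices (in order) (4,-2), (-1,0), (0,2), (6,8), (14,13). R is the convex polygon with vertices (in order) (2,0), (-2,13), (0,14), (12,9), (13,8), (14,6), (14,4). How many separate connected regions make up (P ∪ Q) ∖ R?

(P ∪ Q) ∖ R splits into 3 disjoint pieces (area 5.1191, area 0.35, area 13.8319).

3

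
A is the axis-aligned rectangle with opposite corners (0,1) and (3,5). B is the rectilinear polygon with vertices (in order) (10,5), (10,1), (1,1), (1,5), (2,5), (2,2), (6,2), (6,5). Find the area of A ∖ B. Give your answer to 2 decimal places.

7.00

|A| = 12, |A∩B| = 5.
|A ∖ B| = |A| − |A∩B| = 12 − 5 = 7.00.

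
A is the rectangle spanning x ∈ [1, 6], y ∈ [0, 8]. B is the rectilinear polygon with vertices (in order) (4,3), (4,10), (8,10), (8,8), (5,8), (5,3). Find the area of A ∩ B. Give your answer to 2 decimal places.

5.00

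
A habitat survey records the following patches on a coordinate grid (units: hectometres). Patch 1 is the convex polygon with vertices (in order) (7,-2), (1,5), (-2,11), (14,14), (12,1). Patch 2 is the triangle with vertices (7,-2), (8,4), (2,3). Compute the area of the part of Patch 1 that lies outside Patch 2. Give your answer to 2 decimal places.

|Patch 1| = 154.5, |Patch 1∩Patch 2| = 15.6771.
|Patch 1 ∖ Patch 2| = |Patch 1| − |Patch 1∩Patch 2| = 154.5 − 15.6771 = 138.82.

138.82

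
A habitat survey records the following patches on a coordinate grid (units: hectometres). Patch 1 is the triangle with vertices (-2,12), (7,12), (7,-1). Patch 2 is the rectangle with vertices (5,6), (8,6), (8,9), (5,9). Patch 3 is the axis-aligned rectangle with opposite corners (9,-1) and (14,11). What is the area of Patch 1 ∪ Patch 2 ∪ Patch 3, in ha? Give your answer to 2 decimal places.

121.50

By inclusion–exclusion:
Individual areas: |Patch 1| = 58.5, |Patch 2| = 9, |Patch 3| = 60.
|Patch 1∩Patch 2| = 6.
|Patch 1∩Patch 3| = 0.
|Patch 2∩Patch 3| = 0 (no overlap).
|Patch 1∩Patch 2∩Patch 3| = 0.
|Patch 1 ∪ Patch 2 ∪ Patch 3| = 127.5 − 6 + 0 = 121.50.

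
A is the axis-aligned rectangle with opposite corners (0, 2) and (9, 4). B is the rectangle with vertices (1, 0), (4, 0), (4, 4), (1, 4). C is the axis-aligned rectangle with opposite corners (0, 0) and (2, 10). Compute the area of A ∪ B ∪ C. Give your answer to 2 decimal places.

38.00

By inclusion–exclusion:
Individual areas: |A| = 18, |B| = 12, |C| = 20.
|A∩B|: x∈[1,4], y∈[2,4] → 3·2 = 6.
|A∩C|: x∈[0,2], y∈[2,4] → 2·2 = 4.
|B∩C|: x∈[1,2], y∈[0,4] → 1·4 = 4.
|A∩B∩C| = 2.
|A ∪ B ∪ C| = 50 − 14 + 2 = 38.00.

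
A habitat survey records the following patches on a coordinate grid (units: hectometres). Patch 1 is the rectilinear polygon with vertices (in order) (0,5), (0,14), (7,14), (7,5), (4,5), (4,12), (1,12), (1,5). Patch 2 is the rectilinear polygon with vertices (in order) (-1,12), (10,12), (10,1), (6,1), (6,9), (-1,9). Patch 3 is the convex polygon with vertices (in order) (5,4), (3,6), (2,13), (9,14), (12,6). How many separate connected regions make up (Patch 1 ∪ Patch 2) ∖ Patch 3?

3

(Patch 1 ∪ Patch 2) ∖ Patch 3 splits into 3 disjoint pieces (area 21.3571, area 0.0833, area 15.4286).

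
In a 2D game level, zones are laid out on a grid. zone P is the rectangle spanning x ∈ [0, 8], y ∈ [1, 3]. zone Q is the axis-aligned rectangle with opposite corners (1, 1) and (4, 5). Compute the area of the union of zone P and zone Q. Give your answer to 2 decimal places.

22.00

By inclusion–exclusion:
Individual areas: |zone P| = 16, |zone Q| = 12.
|zone P∩zone Q|: x∈[1,4], y∈[1,3] → 3·2 = 6.
|zone P ∪ zone Q| = 28 − 6 = 22.00.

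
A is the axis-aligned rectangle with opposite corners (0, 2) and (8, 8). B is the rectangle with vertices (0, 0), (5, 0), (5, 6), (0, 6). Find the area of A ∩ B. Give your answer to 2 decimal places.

20.00

|A∩B|: x∈[0,5], y∈[2,6] → 5·4 = 20.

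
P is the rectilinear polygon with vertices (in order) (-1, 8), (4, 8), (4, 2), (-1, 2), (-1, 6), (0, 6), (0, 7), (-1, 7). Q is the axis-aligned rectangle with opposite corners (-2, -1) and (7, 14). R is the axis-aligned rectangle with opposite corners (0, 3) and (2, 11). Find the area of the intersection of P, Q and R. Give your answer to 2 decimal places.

10.00

The intersection is the polygon with vertices (0,7), (0,8), (2,8), (2,3), (0,3), (0,6).
By the shoelace formula its area is 10.00.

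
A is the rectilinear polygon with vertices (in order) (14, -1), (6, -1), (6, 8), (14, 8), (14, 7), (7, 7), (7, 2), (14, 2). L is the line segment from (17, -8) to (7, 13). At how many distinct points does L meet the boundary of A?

4

The segment meets the boundary at (9.381,8), (9.857,7), (12.238,2), (13.667,-1).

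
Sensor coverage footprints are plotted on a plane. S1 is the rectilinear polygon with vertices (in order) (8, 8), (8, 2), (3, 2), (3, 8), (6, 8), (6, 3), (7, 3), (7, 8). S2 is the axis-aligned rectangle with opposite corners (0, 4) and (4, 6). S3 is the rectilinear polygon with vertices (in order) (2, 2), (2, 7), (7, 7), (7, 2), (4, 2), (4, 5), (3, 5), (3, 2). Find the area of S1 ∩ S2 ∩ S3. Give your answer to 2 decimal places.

1.00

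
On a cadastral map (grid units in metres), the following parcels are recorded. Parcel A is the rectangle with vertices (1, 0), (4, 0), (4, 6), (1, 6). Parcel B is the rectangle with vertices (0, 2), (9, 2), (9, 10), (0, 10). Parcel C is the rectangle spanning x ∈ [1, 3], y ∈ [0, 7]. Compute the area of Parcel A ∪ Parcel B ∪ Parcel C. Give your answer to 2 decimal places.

78.00

By inclusion–exclusion:
Individual areas: |Parcel A| = 18, |Parcel B| = 72, |Parcel C| = 14.
|Parcel A∩Parcel B|: x∈[1,4], y∈[2,6] → 3·4 = 12.
|Parcel A∩Parcel C|: x∈[1,3], y∈[0,6] → 2·6 = 12.
|Parcel B∩Parcel C|: x∈[1,3], y∈[2,7] → 2·5 = 10.
|Parcel A∩Parcel B∩Parcel C| = 8.
|Parcel A ∪ Parcel B ∪ Parcel C| = 104 − 34 + 8 = 78.00.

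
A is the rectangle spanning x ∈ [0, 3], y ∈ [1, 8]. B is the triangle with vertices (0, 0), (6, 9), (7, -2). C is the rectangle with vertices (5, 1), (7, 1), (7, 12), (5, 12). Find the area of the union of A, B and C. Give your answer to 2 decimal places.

66.26

By inclusion–exclusion:
Individual areas: |A| = 21, |B| = 37.5, |C| = 22.
|A∩B| = 4.0833.
|A∩C| = 0 (no overlap).
|B∩C| = 10.1591.
|A∩B∩C| = 0.
|A ∪ B ∪ C| = 80.5 − 14.2424 + 0 = 66.26.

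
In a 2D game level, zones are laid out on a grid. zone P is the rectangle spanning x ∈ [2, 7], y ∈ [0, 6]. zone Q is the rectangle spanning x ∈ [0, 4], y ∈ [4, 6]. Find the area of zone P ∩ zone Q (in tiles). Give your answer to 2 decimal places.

|zone P∩zone Q|: x∈[2,4], y∈[4,6] → 2·2 = 4.

4.00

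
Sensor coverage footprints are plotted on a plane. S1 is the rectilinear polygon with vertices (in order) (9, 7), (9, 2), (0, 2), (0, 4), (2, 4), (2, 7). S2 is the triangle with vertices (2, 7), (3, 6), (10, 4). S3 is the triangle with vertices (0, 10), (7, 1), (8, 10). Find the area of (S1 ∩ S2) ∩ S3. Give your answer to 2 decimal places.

The region (S1 ∩ S2) ∩ S3 is the polygon with vertices (3.143,5.959), (2.471,6.824), (7.44,4.96), (7.415,4.739).
By the shoelace formula its area is 2.01.

2.01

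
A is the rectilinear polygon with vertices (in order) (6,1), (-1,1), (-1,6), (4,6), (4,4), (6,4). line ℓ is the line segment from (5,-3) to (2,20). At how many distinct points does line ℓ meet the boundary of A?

4

The segment meets the boundary at (3.826,6), (4,4.667), (4.087,4), (4.478,1).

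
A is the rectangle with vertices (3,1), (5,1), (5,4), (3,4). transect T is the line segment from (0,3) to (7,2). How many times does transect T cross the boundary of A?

2

The segment meets the boundary at (5,2.286), (3,2.571).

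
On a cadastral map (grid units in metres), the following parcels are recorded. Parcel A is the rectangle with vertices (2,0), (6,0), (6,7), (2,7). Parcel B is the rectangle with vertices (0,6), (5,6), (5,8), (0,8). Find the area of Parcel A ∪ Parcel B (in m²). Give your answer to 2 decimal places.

35.00

By inclusion–exclusion:
Individual areas: |Parcel A| = 28, |Parcel B| = 10.
|Parcel A∩Parcel B|: x∈[2,5], y∈[6,7] → 3·1 = 3.
|Parcel A ∪ Parcel B| = 38 − 3 = 35.00.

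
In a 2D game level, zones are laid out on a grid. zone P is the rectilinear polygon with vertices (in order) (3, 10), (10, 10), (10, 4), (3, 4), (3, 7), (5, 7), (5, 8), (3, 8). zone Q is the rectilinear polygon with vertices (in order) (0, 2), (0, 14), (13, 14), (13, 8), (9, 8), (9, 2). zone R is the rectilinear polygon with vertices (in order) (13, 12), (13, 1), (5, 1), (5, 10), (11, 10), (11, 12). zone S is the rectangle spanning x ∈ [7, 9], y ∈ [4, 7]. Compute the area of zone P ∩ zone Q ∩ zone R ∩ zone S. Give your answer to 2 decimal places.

The intersection is the polygon with vertices (9,4), (7,4), (7,7), (9,7).
By the shoelace formula its area is 6.00.

6.00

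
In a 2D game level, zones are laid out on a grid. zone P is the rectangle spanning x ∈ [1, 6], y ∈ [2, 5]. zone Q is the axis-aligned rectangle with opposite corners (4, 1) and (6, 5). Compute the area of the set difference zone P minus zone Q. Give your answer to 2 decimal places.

9.00

|zone P∩zone Q|: x∈[4,6], y∈[2,5] → 2·3 = 6.
|zone P| = 15.
|zone P ∖ zone Q| = |zone P| − |zone P∩zone Q| = 15 − 6 = 9.00.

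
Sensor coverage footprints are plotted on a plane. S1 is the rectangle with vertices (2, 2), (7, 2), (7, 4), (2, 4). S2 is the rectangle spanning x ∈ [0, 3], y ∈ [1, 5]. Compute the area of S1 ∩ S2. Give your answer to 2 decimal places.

|S1∩S2|: x∈[2,3], y∈[2,4] → 1·2 = 2.

2.00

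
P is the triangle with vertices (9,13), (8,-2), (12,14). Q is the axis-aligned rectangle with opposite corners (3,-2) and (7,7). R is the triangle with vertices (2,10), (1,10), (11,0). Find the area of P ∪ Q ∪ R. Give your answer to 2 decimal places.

61.26

By inclusion–exclusion:
Individual areas: |P| = 22, |Q| = 36, |R| = 5.
|P∩Q| = 0.
|P∩R| = 0.1811.
|Q∩R| = 1.5611.
|P∩Q∩R| = 0.
|P ∪ Q ∪ R| = 63 − 1.7422 + 0 = 61.26.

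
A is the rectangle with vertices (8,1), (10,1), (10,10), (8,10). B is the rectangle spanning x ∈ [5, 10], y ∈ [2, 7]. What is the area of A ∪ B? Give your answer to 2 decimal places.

By inclusion–exclusion:
Individual areas: |A| = 18, |B| = 25.
|A∩B|: x∈[8,10], y∈[2,7] → 2·5 = 10.
|A ∪ B| = 43 − 10 = 33.00.

33.00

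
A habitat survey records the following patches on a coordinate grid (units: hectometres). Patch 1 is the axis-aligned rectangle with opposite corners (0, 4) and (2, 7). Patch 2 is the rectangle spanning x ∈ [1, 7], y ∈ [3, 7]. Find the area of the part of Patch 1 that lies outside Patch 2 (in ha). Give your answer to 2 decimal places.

|Patch 1∩Patch 2|: x∈[1,2], y∈[4,7] → 1·3 = 3.
|Patch 1| = 6.
|Patch 1 ∖ Patch 2| = |Patch 1| − |Patch 1∩Patch 2| = 6 − 3 = 3.00.

3.00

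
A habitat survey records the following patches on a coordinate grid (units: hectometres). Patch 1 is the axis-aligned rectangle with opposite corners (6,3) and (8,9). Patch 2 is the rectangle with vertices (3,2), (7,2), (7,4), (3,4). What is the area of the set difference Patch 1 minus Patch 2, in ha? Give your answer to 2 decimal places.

11.00

|Patch 1∩Patch 2|: x∈[6,7], y∈[3,4] → 1·1 = 1.
|Patch 1| = 12.
|Patch 1 ∖ Patch 2| = |Patch 1| − |Patch 1∩Patch 2| = 12 − 1 = 11.00.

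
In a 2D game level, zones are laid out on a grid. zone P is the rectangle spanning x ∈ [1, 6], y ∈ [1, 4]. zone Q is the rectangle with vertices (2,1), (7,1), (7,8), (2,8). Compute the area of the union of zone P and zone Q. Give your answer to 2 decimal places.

By inclusion–exclusion:
Individual areas: |zone P| = 15, |zone Q| = 35.
|zone P∩zone Q|: x∈[2,6], y∈[1,4] → 4·3 = 12.
|zone P ∪ zone Q| = 50 − 12 = 38.00.

38.00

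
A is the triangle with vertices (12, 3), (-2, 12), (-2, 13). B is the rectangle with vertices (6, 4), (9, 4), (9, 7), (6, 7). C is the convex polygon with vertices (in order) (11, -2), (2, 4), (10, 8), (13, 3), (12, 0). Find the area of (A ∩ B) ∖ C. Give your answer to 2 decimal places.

|A ∩ B| = 0.9071.
|(A ∩ B) ∩ C| = 0.605.
|(A ∩ B) ∖ C| = 0.9071 − 0.605 = 0.30.

0.30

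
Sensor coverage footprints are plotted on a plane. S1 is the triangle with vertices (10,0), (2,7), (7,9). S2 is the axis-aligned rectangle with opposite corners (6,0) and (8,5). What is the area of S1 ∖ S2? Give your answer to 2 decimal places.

|S1| = 25.5, |S1∩S2| = 4.75.
|S1 ∖ S2| = |S1| − |S1∩S2| = 25.5 − 4.75 = 20.75.

20.75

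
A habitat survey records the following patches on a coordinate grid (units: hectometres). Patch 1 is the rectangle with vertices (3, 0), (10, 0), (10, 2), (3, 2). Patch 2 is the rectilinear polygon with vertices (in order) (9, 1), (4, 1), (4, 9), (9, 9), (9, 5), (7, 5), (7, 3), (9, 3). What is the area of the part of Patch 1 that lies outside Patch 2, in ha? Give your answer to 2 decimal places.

9.00

|Patch 1| = 14, |Patch 1∩Patch 2| = 5.
|Patch 1 ∖ Patch 2| = |Patch 1| − |Patch 1∩Patch 2| = 14 − 5 = 9.00.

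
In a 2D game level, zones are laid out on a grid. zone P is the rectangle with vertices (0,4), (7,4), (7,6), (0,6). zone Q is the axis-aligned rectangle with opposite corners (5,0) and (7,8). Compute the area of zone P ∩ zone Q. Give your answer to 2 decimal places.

4.00

|zone P∩zone Q|: x∈[5,7], y∈[4,6] → 2·2 = 4.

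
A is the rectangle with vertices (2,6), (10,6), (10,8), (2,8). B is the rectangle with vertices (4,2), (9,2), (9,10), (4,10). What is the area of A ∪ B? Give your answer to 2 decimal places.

46.00

By inclusion–exclusion:
Individual areas: |A| = 16, |B| = 40.
|A∩B|: x∈[4,9], y∈[6,8] → 5·2 = 10.
|A ∪ B| = 56 − 10 = 46.00.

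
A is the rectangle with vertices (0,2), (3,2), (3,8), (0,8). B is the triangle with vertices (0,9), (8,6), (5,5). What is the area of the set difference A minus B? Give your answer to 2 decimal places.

|A| = 18, |A∩B| = 1.2042.
|A ∖ B| = |A| − |A∩B| = 18 − 1.2042 = 16.80.

16.80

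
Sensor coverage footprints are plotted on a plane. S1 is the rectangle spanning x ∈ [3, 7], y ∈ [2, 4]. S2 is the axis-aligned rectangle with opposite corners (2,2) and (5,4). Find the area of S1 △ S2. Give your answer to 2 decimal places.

|S1∩S2|: x∈[3,5], y∈[2,4] → 2·2 = 4.
|S1 △ S2| = |S1| + |S2| − 2·|S1∩S2| = 8 + 6 − 8 = 6.00.

6.00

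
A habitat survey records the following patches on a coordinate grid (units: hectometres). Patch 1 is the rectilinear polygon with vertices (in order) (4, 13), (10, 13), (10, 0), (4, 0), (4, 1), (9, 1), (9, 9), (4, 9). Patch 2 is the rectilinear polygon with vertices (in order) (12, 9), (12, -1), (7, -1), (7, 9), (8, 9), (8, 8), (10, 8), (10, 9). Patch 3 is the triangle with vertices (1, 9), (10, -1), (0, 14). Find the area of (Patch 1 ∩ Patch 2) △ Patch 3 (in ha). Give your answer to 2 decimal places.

|Patch 1 ∩ Patch 2| = 10.
|(Patch 1 ∩ Patch 2) ∩ Patch 3| = 0.35.
|(Patch 1 ∩ Patch 2) △ Patch 3| = 10 + 17.5 − 0.7 = 26.80.

26.80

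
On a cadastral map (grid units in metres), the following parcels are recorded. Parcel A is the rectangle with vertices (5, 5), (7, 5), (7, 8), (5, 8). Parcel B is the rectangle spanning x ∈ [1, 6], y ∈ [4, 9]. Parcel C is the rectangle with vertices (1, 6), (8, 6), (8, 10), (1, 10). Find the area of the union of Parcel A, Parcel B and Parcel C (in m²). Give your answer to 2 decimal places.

39.00

By inclusion–exclusion:
Individual areas: |Parcel A| = 6, |Parcel B| = 25, |Parcel C| = 28.
|Parcel A∩Parcel B|: x∈[5,6], y∈[5,8] → 1·3 = 3.
|Parcel A∩Parcel C|: x∈[5,7], y∈[6,8] → 2·2 = 4.
|Parcel B∩Parcel C|: x∈[1,6], y∈[6,9] → 5·3 = 15.
|Parcel A∩Parcel B∩Parcel C| = 2.
|Parcel A ∪ Parcel B ∪ Parcel C| = 59 − 22 + 2 = 39.00.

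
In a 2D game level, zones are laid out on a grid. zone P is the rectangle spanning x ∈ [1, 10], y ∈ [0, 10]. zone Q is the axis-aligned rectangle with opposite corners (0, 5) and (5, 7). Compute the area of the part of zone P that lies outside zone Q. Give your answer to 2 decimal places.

|zone P∩zone Q|: x∈[1,5], y∈[5,7] → 4·2 = 8.
|zone P| = 90.
|zone P ∖ zone Q| = |zone P| − |zone P∩zone Q| = 90 − 8 = 82.00.

82.00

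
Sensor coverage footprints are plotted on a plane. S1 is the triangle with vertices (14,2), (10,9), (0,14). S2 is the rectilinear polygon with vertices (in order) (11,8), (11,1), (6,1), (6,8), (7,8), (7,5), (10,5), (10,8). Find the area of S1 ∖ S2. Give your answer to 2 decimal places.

|S1| = 25, |S1∩S2| = 2.8393.
|S1 ∖ S2| = |S1| − |S1∩S2| = 25 − 2.8393 = 22.16.

22.16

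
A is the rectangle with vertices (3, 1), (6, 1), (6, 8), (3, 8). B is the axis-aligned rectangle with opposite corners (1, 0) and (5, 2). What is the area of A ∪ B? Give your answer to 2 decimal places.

27.00

By inclusion–exclusion:
Individual areas: |A| = 21, |B| = 8.
|A∩B|: x∈[3,5], y∈[1,2] → 2·1 = 2.
|A ∪ B| = 29 − 2 = 27.00.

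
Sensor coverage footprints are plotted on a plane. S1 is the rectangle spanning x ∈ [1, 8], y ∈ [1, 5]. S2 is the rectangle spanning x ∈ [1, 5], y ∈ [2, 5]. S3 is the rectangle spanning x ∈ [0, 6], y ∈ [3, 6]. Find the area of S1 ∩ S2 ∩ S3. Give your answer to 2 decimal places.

The intersection is the polygon with vertices (5,3), (1,3), (1,5), (5,5).
By the shoelace formula its area is 8.00.

8.00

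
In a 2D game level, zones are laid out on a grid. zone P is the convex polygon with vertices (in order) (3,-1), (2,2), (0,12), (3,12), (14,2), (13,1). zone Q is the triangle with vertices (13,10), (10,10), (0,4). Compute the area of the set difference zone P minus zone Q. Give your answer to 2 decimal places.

93.29

|zone P| = 97, |zone P∩zone Q| = 3.7067.
|zone P ∖ zone Q| = |zone P| − |zone P∩zone Q| = 97 − 3.7067 = 93.29.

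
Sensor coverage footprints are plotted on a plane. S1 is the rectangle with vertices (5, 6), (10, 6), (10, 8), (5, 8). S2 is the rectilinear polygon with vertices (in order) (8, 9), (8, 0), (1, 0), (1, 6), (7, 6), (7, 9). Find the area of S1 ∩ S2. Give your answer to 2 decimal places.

2.00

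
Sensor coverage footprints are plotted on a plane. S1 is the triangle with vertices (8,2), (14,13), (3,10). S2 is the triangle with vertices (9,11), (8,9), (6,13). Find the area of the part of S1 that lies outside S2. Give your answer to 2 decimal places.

|S1| = 51.5, |S1∩S2| = 2.5135.
|S1 ∖ S2| = |S1| − |S1∩S2| = 51.5 − 2.5135 = 48.99.

48.99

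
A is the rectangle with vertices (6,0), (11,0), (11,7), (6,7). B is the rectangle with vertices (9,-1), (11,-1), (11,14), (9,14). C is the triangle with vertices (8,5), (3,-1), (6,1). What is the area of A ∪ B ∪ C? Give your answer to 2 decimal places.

By inclusion–exclusion:
Individual areas: |A| = 35, |B| = 30, |C| = 4.
|A∩B|: x∈[9,11], y∈[0,7] → 2·7 = 14.
|A∩C| = 1.6.
|B∩C| = 0.
|A∩B∩C| = 0.
|A ∪ B ∪ C| = 69 − 15.6 + 0 = 53.40.

53.40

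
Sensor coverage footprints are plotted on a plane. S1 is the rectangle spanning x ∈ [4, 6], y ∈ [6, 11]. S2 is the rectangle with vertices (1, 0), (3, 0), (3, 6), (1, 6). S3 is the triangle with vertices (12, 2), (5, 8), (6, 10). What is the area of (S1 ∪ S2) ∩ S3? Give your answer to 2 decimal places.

The region (S1 ∪ S2) ∩ S3 is the polygon with vertices (6,7.143), (5,8), (6,10).
By the shoelace formula its area is 1.43.

1.43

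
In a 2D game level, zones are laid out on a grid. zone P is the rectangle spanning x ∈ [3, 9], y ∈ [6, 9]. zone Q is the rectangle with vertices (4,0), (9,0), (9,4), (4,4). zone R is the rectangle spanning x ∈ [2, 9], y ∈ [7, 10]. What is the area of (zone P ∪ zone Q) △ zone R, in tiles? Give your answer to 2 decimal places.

35.00

|zone P ∪ zone Q| = 38.
|(zone P ∪ zone Q) ∩ zone R| = 12.
|(zone P ∪ zone Q) △ zone R| = 38 + 21 − 24 = 35.00.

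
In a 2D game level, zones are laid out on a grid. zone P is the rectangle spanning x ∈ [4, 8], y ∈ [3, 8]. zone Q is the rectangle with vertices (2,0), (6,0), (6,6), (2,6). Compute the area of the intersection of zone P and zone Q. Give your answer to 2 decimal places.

|zone P∩zone Q|: x∈[4,6], y∈[3,6] → 2·3 = 6.

6.00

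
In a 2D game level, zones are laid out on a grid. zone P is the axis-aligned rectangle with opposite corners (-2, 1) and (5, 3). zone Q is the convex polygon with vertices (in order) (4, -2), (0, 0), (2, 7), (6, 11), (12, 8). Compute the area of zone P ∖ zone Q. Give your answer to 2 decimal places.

|zone P| = 14, |zone P∩zone Q| = 8.8571.
|zone P ∖ zone Q| = |zone P| − |zone P∩zone Q| = 14 − 8.8571 = 5.14.

5.14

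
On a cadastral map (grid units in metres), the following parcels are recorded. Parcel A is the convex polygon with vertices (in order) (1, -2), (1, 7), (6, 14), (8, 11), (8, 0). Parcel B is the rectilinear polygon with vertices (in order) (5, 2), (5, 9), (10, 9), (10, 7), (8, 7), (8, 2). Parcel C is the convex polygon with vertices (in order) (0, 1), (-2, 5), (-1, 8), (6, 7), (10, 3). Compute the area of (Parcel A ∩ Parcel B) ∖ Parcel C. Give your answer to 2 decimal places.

|Parcel A ∩ Parcel B| = 21.
|(Parcel A ∩ Parcel B) ∩ Parcel C| = 12.1714.
|(Parcel A ∩ Parcel B) ∖ Parcel C| = 21 − 12.1714 = 8.83.

8.83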